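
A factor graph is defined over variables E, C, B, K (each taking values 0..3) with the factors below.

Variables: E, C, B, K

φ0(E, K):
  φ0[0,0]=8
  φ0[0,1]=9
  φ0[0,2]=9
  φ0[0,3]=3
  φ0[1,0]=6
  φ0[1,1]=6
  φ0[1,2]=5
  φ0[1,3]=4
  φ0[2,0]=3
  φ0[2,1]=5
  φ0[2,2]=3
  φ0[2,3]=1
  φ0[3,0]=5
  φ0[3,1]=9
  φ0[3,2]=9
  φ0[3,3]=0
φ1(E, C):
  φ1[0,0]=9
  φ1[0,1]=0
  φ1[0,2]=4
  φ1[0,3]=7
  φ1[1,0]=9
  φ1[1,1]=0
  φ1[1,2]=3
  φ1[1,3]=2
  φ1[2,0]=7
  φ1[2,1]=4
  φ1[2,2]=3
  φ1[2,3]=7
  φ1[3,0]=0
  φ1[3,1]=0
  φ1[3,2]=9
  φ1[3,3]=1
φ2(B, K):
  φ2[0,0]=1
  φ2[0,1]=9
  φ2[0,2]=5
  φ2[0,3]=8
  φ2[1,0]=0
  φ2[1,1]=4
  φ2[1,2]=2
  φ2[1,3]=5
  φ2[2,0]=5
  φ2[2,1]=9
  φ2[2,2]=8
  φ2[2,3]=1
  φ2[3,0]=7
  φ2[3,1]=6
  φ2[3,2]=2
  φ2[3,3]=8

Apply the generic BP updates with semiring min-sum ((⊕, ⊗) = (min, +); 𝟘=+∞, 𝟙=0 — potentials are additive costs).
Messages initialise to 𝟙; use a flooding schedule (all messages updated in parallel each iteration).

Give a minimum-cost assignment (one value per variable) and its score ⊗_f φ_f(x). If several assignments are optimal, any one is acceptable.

init: all messages = 𝟙 over 4 values
r1 m[φ0→E] = [3, 4, 1, 0]
r1 m[φ0→K] = [3, 5, 3, 0]
r1 m[φ1→E] = [0, 0, 3, 0]
r1 m[φ1→C] = [0, 0, 3, 1]
r1 m[φ2→B] = [1, 0, 1, 2]
r1 m[φ2→K] = [0, 4, 2, 1]
r1 m[E→φ0] = [0, 0, 0, 0]
r1 m[E→φ1] = [0, 0, 0, 0]
r1 m[C→φ1] = [0, 0, 0, 0]
r1 m[B→φ2] = [0, 0, 0, 0]
r1 m[K→φ0] = [0, 0, 0, 0]
r1 m[K→φ2] = [0, 0, 0, 0]
r2 m[φ0→E] = [3, 4, 1, 0]
r2 m[φ0→K] = [3, 5, 3, 0]
r2 m[φ1→E] = [0, 0, 3, 0]
r2 m[φ1→C] = [0, 0, 3, 1]
r2 m[φ2→B] = [1, 0, 1, 2]
r2 m[φ2→K] = [0, 4, 2, 1]
r2 m[E→φ0] = [0, 0, 3, 0]
r2 m[E→φ1] = [3, 4, 1, 0]
r2 m[C→φ1] = [0, 0, 0, 0]
r2 m[B→φ2] = [0, 0, 0, 0]
r2 m[K→φ0] = [0, 4, 2, 1]
r2 m[K→φ2] = [3, 5, 3, 0]
r3 m[φ0→E] = [4, 5, 2, 1]
r3 m[φ0→K] = [5, 6, 5, 0]
r3 m[φ1→E] = [0, 0, 3, 0]
r3 m[φ1→C] = [0, 0, 4, 1]
r3 m[φ2→B] = [4, 3, 1, 5]
r3 m[φ2→K] = [0, 4, 2, 1]
r3 m[E→φ0] = [0, 0, 3, 0]
r3 m[E→φ1] = [3, 4, 1, 0]
r3 m[C→φ1] = [0, 0, 0, 0]
r3 m[B→φ2] = [0, 0, 0, 0]
r3 m[K→φ0] = [0, 4, 2, 1]
r3 m[K→φ2] = [3, 5, 3, 0]
r4 m[φ0→E] = [4, 5, 2, 1]
r4 m[φ0→K] = [5, 6, 5, 0]
r4 m[φ1→E] = [0, 0, 3, 0]
r4 m[φ1→C] = [0, 0, 4, 1]
r4 m[φ2→B] = [4, 3, 1, 5]
r4 m[φ2→K] = [0, 4, 2, 1]
r4 m[E→φ0] = [0, 0, 3, 0]
r4 m[E→φ1] = [4, 5, 2, 1]
r4 m[C→φ1] = [0, 0, 0, 0]
r4 m[B→φ2] = [0, 0, 0, 0]
r4 m[K→φ0] = [0, 4, 2, 1]
r4 m[K→φ2] = [5, 6, 5, 0]
r5 m[φ0→E] = [4, 5, 2, 1]
r5 m[φ0→K] = [5, 6, 5, 0]
r5 m[φ1→E] = [0, 0, 3, 0]
r5 m[φ1→C] = [1, 1, 5, 2]
r5 m[φ2→B] = [6, 5, 1, 7]
r5 m[φ2→K] = [0, 4, 2, 1]
r5 m[E→φ0] = [0, 0, 3, 0]
r5 m[E→φ1] = [4, 5, 2, 1]
r5 m[C→φ1] = [0, 0, 0, 0]
r5 m[B→φ2] = [0, 0, 0, 0]
r5 m[K→φ0] = [0, 4, 2, 1]
r5 m[K→φ2] = [5, 6, 5, 0]
r6 m[φ0→E] = [4, 5, 2, 1]
r6 m[φ0→K] = [5, 6, 5, 0]
r6 m[φ1→E] = [0, 0, 3, 0]
r6 m[φ1→C] = [1, 1, 5, 2]
r6 m[φ2→B] = [6, 5, 1, 7]
r6 m[φ2→K] = [0, 4, 2, 1]
r6 m[E→φ0] = [0, 0, 3, 0]
r6 m[E→φ1] = [4, 5, 2, 1]
r6 m[C→φ1] = [0, 0, 0, 0]
r6 m[B→φ2] = [0, 0, 0, 0]
r6 m[K→φ0] = [0, 4, 2, 1]
r6 m[K→φ2] = [5, 6, 5, 0]
fixed point reached at round 6
traceback from E: (E=3, C=0, B=2, K=3), score=1

assignment: (E=3, C=0, B=2, K=3); score = 1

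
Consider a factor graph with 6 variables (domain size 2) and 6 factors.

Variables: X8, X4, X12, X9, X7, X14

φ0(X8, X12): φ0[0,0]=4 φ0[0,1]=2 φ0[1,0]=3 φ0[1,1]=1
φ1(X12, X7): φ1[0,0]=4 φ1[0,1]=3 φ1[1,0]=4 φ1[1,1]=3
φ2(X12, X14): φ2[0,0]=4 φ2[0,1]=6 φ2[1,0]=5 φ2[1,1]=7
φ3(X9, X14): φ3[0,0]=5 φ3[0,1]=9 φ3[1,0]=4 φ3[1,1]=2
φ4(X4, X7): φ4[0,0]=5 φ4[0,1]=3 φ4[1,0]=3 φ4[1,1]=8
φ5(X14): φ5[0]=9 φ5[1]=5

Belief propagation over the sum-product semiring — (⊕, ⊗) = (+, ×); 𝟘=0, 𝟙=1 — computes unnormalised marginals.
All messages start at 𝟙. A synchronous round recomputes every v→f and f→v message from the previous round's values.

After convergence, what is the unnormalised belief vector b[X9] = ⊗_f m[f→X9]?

b[X9] = [310050, 141570]

init: all messages = 𝟙 over 2 values
r1 m[φ0→X8] = [6, 4]
r1 m[φ0→X12] = [7, 3]
r1 m[φ1→X12] = [7, 7]
r1 m[φ1→X7] = [8, 6]
r1 m[φ2→X12] = [10, 12]
r1 m[φ2→X14] = [9, 13]
r1 m[φ3→X9] = [14, 6]
r1 m[φ3→X14] = [9, 11]
r1 m[φ4→X4] = [8, 11]
r1 m[φ4→X7] = [8, 11]
r1 m[φ5→X14] = [9, 5]
r1 m[X8→φ0] = [1, 1]
r1 m[X4→φ4] = [1, 1]
r1 m[X12→φ0] = [1, 1]
r1 m[X12→φ1] = [1, 1]
r1 m[X12→φ2] = [1, 1]
r1 m[X9→φ3] = [1, 1]
r1 m[X7→φ1] = [1, 1]
r1 m[X7→φ4] = [1, 1]
r1 m[X14→φ2] = [1, 1]
r1 m[X14→φ3] = [1, 1]
r1 m[X14→φ5] = [1, 1]
r2 m[φ0→X8] = [6, 4]
r2 m[φ0→X12] = [7, 3]
r2 m[φ1→X12] = [7, 7]
r2 m[φ1→X7] = [8, 6]
r2 m[φ2→X12] = [10, 12]
r2 m[φ2→X14] = [9, 13]
r2 m[φ3→X9] = [14, 6]
r2 m[φ3→X14] = [9, 11]
r2 m[φ4→X4] = [8, 11]
r2 m[φ4→X7] = [8, 11]
r2 m[φ5→X14] = [9, 5]
r2 m[X8→φ0] = [1, 1]
r2 m[X4→φ4] = [1, 1]
r2 m[X12→φ0] = [70, 84]
r2 m[X12→φ1] = [70, 36]
r2 m[X12→φ2] = [49, 21]
r2 m[X9→φ3] = [1, 1]
r2 m[X7→φ1] = [8, 11]
r2 m[X7→φ4] = [8, 6]
r2 m[X14→φ2] = [81, 55]
r2 m[X14→φ3] = [81, 65]
r2 m[X14→φ5] = [81, 143]
r3 m[φ0→X8] = [448, 294]
r3 m[φ0→X12] = [7, 3]
r3 m[φ1→X12] = [65, 65]
r3 m[φ1→X7] = [424, 318]
r3 m[φ2→X12] = [654, 790]
r3 m[φ2→X14] = [301, 441]
r3 m[φ3→X9] = [990, 454]
r3 m[φ3→X14] = [9, 11]
r3 m[φ4→X4] = [58, 72]
r3 m[φ4→X7] = [8, 11]
r3 m[φ5→X14] = [9, 5]
r3 m[X8→φ0] = [1, 1]
r3 m[X4→φ4] = [1, 1]
r3 m[X12→φ0] = [70, 84]
r3 m[X12→φ1] = [70, 36]
r3 m[X12→φ2] = [49, 21]
r3 m[X9→φ3] = [1, 1]
r3 m[X7→φ1] = [8, 11]
r3 m[X7→φ4] = [8, 6]
r3 m[X14→φ2] = [81, 55]
r3 m[X14→φ3] = [81, 65]
r3 m[X14→φ5] = [81, 143]
r4 m[φ0→X8] = [448, 294]
r4 m[φ0→X12] = [7, 3]
r4 m[φ1→X12] = [65, 65]
r4 m[φ1→X7] = [424, 318]
r4 m[φ2→X12] = [654, 790]
r4 m[φ2→X14] = [301, 441]
r4 m[φ3→X9] = [990, 454]
r4 m[φ3→X14] = [9, 11]
r4 m[φ4→X4] = [58, 72]
r4 m[φ4→X7] = [8, 11]
r4 m[φ5→X14] = [9, 5]
r4 m[X8→φ0] = [1, 1]
r4 m[X4→φ4] = [1, 1]
r4 m[X12→φ0] = [42510, 51350]
r4 m[X12→φ1] = [4578, 2370]
r4 m[X12→φ2] = [455, 195]
r4 m[X9→φ3] = [1, 1]
r4 m[X7→φ1] = [8, 11]
r4 m[X7→φ4] = [424, 318]
r4 m[X14→φ2] = [81, 55]
r4 m[X14→φ3] = [2709, 2205]
r4 m[X14→φ5] = [2709, 4851]
r5 m[φ0→X8] = [272740, 178880]
r5 m[φ0→X12] = [7, 3]
r5 m[φ1→X12] = [65, 65]
r5 m[φ1→X7] = [27792, 20844]
r5 m[φ2→X12] = [654, 790]
r5 m[φ2→X14] = [2795, 4095]
r5 m[φ3→X9] = [33390, 15246]
r5 m[φ3→X14] = [9, 11]
r5 m[φ4→X4] = [3074, 3816]
r5 m[φ4→X7] = [8, 11]
r5 m[φ5→X14] = [9, 5]
r5 m[X8→φ0] = [1, 1]
r5 m[X4→φ4] = [1, 1]
r5 m[X12→φ0] = [42510, 51350]
r5 m[X12→φ1] = [4578, 2370]
r5 m[X12→φ2] = [455, 195]
r5 m[X9→φ3] = [1, 1]
r5 m[X7→φ1] = [8, 11]
r5 m[X7→φ4] = [424, 318]
r5 m[X14→φ2] = [81, 55]
r5 m[X14→φ3] = [2709, 2205]
r5 m[X14→φ5] = [2709, 4851]
r6 m[φ0→X8] = [272740, 178880]
r6 m[φ0→X12] = [7, 3]
r6 m[φ1→X12] = [65, 65]
r6 m[φ1→X7] = [27792, 20844]
r6 m[φ2→X12] = [654, 790]
r6 m[φ2→X14] = [2795, 4095]
r6 m[φ3→X9] = [33390, 15246]
r6 m[φ3→X14] = [9, 11]
r6 m[φ4→X4] = [3074, 3816]
r6 m[φ4→X7] = [8, 11]
r6 m[φ5→X14] = [9, 5]
r6 m[X8→φ0] = [1, 1]
r6 m[X4→φ4] = [1, 1]
r6 m[X12→φ0] = [42510, 51350]
r6 m[X12→φ1] = [4578, 2370]
r6 m[X12→φ2] = [455, 195]
r6 m[X9→φ3] = [1, 1]
r6 m[X7→φ1] = [8, 11]
r6 m[X7→φ4] = [27792, 20844]
r6 m[X14→φ2] = [81, 55]
r6 m[X14→φ3] = [25155, 20475]
r6 m[X14→φ5] = [25155, 45045]
r7 m[φ0→X8] = [272740, 178880]
r7 m[φ0→X12] = [7, 3]
r7 m[φ1→X12] = [65, 65]
r7 m[φ1→X7] = [27792, 20844]
r7 m[φ2→X12] = [654, 790]
r7 m[φ2→X14] = [2795, 4095]
r7 m[φ3→X9] = [310050, 141570]
r7 m[φ3→X14] = [9, 11]
r7 m[φ4→X4] = [201492, 250128]
r7 m[φ4→X7] = [8, 11]
r7 m[φ5→X14] = [9, 5]
r7 m[X8→φ0] = [1, 1]
r7 m[X4→φ4] = [1, 1]
r7 m[X12→φ0] = [42510, 51350]
r7 m[X12→φ1] = [4578, 2370]
r7 m[X12→φ2] = [455, 195]
r7 m[X9→φ3] = [1, 1]
r7 m[X7→φ1] = [8, 11]
r7 m[X7→φ4] = [27792, 20844]
r7 m[X14→φ2] = [81, 55]
r7 m[X14→φ3] = [25155, 20475]
r7 m[X14→φ5] = [25155, 45045]
r8 m[φ0→X8] = [272740, 178880]
r8 m[φ0→X12] = [7, 3]
r8 m[φ1→X12] = [65, 65]
r8 m[φ1→X7] = [27792, 20844]
r8 m[φ2→X12] = [654, 790]
r8 m[φ2→X14] = [2795, 4095]
r8 m[φ3→X9] = [310050, 141570]
r8 m[φ3→X14] = [9, 11]
r8 m[φ4→X4] = [201492, 250128]
r8 m[φ4→X7] = [8, 11]
r8 m[φ5→X14] = [9, 5]
r8 m[X8→φ0] = [1, 1]
r8 m[X4→φ4] = [1, 1]
r8 m[X12→φ0] = [42510, 51350]
r8 m[X12→φ1] = [4578, 2370]
r8 m[X12→φ2] = [455, 195]
r8 m[X9→φ3] = [1, 1]
r8 m[X7→φ1] = [8, 11]
r8 m[X7→φ4] = [27792, 20844]
r8 m[X14→φ2] = [81, 55]
r8 m[X14→φ3] = [25155, 20475]
r8 m[X14→φ5] = [25155, 45045]
fixed point reached at round 8
b[X9] = ⊗ incoming = [310050, 141570]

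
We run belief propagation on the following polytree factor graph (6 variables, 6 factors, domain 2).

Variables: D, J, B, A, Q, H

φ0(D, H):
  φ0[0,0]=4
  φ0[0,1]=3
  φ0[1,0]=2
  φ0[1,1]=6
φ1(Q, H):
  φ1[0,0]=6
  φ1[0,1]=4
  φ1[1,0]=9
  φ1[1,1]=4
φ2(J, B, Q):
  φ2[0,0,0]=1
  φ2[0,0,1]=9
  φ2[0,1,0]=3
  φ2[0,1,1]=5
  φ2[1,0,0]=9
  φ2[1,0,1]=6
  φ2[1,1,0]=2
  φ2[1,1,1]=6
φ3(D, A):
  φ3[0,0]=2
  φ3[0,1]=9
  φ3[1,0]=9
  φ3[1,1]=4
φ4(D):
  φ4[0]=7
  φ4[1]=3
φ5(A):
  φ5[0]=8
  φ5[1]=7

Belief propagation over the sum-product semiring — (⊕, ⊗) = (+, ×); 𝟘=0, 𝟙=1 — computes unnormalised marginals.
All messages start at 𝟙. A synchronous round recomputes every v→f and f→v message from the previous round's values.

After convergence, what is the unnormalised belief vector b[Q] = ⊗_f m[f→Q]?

init: all messages = 𝟙 over 2 values
r1 m[φ0→D] = [7, 8]
r1 m[φ0→H] = [6, 9]
r1 m[φ1→Q] = [10, 13]
r1 m[φ1→H] = [15, 8]
r1 m[φ2→J] = [18, 23]
r1 m[φ2→B] = [25, 16]
r1 m[φ2→Q] = [15, 26]
r1 m[φ3→D] = [11, 13]
r1 m[φ3→A] = [11, 13]
r1 m[φ4→D] = [7, 3]
r1 m[φ5→A] = [8, 7]
r1 m[D→φ0] = [1, 1]
r1 m[D→φ3] = [1, 1]
r1 m[D→φ4] = [1, 1]
r1 m[J→φ2] = [1, 1]
r1 m[B→φ2] = [1, 1]
r1 m[A→φ3] = [1, 1]
r1 m[A→φ5] = [1, 1]
r1 m[Q→φ1] = [1, 1]
r1 m[Q→φ2] = [1, 1]
r1 m[H→φ0] = [1, 1]
r1 m[H→φ1] = [1, 1]
r2 m[φ0→D] = [7, 8]
r2 m[φ0→H] = [6, 9]
r2 m[φ1→Q] = [10, 13]
r2 m[φ1→H] = [15, 8]
r2 m[φ2→J] = [18, 23]
r2 m[φ2→B] = [25, 16]
r2 m[φ2→Q] = [15, 26]
r2 m[φ3→D] = [11, 13]
r2 m[φ3→A] = [11, 13]
r2 m[φ4→D] = [7, 3]
r2 m[φ5→A] = [8, 7]
r2 m[D→φ0] = [77, 39]
r2 m[D→φ3] = [49, 24]
r2 m[D→φ4] = [77, 104]
r2 m[J→φ2] = [1, 1]
r2 m[B→φ2] = [1, 1]
r2 m[A→φ3] = [8, 7]
r2 m[A→φ5] = [11, 13]
r2 m[Q→φ1] = [15, 26]
r2 m[Q→φ2] = [10, 13]
r2 m[H→φ0] = [15, 8]
r2 m[H→φ1] = [6, 9]
r3 m[φ0→D] = [84, 78]
r3 m[φ0→H] = [386, 465]
r3 m[φ1→Q] = [72, 90]
r3 m[φ1→H] = [324, 164]
r3 m[φ2→J] = [222, 266]
r3 m[φ2→B] = [295, 193]
r3 m[φ2→Q] = [15, 26]
r3 m[φ3→D] = [79, 100]
r3 m[φ3→A] = [314, 537]
r3 m[φ4→D] = [7, 3]
r3 m[φ5→A] = [8, 7]
r3 m[D→φ0] = [77, 39]
r3 m[D→φ3] = [49, 24]
r3 m[D→φ4] = [77, 104]
r3 m[J→φ2] = [1, 1]
r3 m[B→φ2] = [1, 1]
r3 m[A→φ3] = [8, 7]
r3 m[A→φ5] = [11, 13]
r3 m[Q→φ1] = [15, 26]
r3 m[Q→φ2] = [10, 13]
r3 m[H→φ0] = [15, 8]
r3 m[H→φ1] = [6, 9]
r4 m[φ0→D] = [84, 78]
r4 m[φ0→H] = [386, 465]
r4 m[φ1→Q] = [72, 90]
r4 m[φ1→H] = [324, 164]
r4 m[φ2→J] = [222, 266]
r4 m[φ2→B] = [295, 193]
r4 m[φ2→Q] = [15, 26]
r4 m[φ3→D] = [79, 100]
r4 m[φ3→A] = [314, 537]
r4 m[φ4→D] = [7, 3]
r4 m[φ5→A] = [8, 7]
r4 m[D→φ0] = [553, 300]
r4 m[D→φ3] = [588, 234]
r4 m[D→φ4] = [6636, 7800]
r4 m[J→φ2] = [1, 1]
r4 m[B→φ2] = [1, 1]
r4 m[A→φ3] = [8, 7]
r4 m[A→φ5] = [314, 537]
r4 m[Q→φ1] = [15, 26]
r4 m[Q→φ2] = [72, 90]
r4 m[H→φ0] = [324, 164]
r4 m[H→φ1] = [386, 465]
r5 m[φ0→D] = [1788, 1632]
r5 m[φ0→H] = [2812, 3459]
r5 m[φ1→Q] = [4176, 5334]
r5 m[φ1→H] = [324, 164]
r5 m[φ2→J] = [1548, 1872]
r5 m[φ2→B] = [2070, 1350]
r5 m[φ2→Q] = [15, 26]
r5 m[φ3→D] = [79, 100]
r5 m[φ3→A] = [3282, 6228]
r5 m[φ4→D] = [7, 3]
r5 m[φ5→A] = [8, 7]
r5 m[D→φ0] = [553, 300]
r5 m[D→φ3] = [588, 234]
r5 m[D→φ4] = [6636, 7800]
r5 m[J→φ2] = [1, 1]
r5 m[B→φ2] = [1, 1]
r5 m[A→φ3] = [8, 7]
r5 m[A→φ5] = [314, 537]
r5 m[Q→φ1] = [15, 26]
r5 m[Q→φ2] = [72, 90]
r5 m[H→φ0] = [324, 164]
r5 m[H→φ1] = [386, 465]
r6 m[φ0→D] = [1788, 1632]
r6 m[φ0→H] = [2812, 3459]
r6 m[φ1→Q] = [4176, 5334]
r6 m[φ1→H] = [324, 164]
r6 m[φ2→J] = [1548, 1872]
r6 m[φ2→B] = [2070, 1350]
r6 m[φ2→Q] = [15, 26]
r6 m[φ3→D] = [79, 100]
r6 m[φ3→A] = [3282, 6228]
r6 m[φ4→D] = [7, 3]
r6 m[φ5→A] = [8, 7]
r6 m[D→φ0] = [553, 300]
r6 m[D→φ3] = [12516, 4896]
r6 m[D→φ4] = [141252, 163200]
r6 m[J→φ2] = [1, 1]
r6 m[B→φ2] = [1, 1]
r6 m[A→φ3] = [8, 7]
r6 m[A→φ5] = [3282, 6228]
r6 m[Q→φ1] = [15, 26]
r6 m[Q→φ2] = [4176, 5334]
r6 m[H→φ0] = [324, 164]
r6 m[H→φ1] = [2812, 3459]
r7 m[φ0→D] = [1788, 1632]
r7 m[φ0→H] = [2812, 3459]
r7 m[φ1→Q] = [30708, 39144]
r7 m[φ1→H] = [324, 164]
r7 m[φ2→J] = [91380, 109944]
r7 m[φ2→B] = [121770, 79554]
r7 m[φ2→Q] = [15, 26]
r7 m[φ3→D] = [79, 100]
r7 m[φ3→A] = [69096, 132228]
r7 m[φ4→D] = [7, 3]
r7 m[φ5→A] = [8, 7]
r7 m[D→φ0] = [553, 300]
r7 m[D→φ3] = [12516, 4896]
r7 m[D→φ4] = [141252, 163200]
r7 m[J→φ2] = [1, 1]
r7 m[B→φ2] = [1, 1]
r7 m[A→φ3] = [8, 7]
r7 m[A→φ5] = [3282, 6228]
r7 m[Q→φ1] = [15, 26]
r7 m[Q→φ2] = [4176, 5334]
r7 m[H→φ0] = [324, 164]
r7 m[H→φ1] = [2812, 3459]
r8 m[φ0→D] = [1788, 1632]
r8 m[φ0→H] = [2812, 3459]
r8 m[φ1→Q] = [30708, 39144]
r8 m[φ1→H] = [324, 164]
r8 m[φ2→J] = [91380, 109944]
r8 m[φ2→B] = [121770, 79554]
r8 m[φ2→Q] = [15, 26]
r8 m[φ3→D] = [79, 100]
r8 m[φ3→A] = [69096, 132228]
r8 m[φ4→D] = [7, 3]
r8 m[φ5→A] = [8, 7]
r8 m[D→φ0] = [553, 300]
r8 m[D→φ3] = [12516, 4896]
r8 m[D→φ4] = [141252, 163200]
r8 m[J→φ2] = [1, 1]
r8 m[B→φ2] = [1, 1]
r8 m[A→φ3] = [8, 7]
r8 m[A→φ5] = [69096, 132228]
r8 m[Q→φ1] = [15, 26]
r8 m[Q→φ2] = [30708, 39144]
r8 m[H→φ0] = [324, 164]
r8 m[H→φ1] = [2812, 3459]
r9 m[φ0→D] = [1788, 1632]
r9 m[φ0→H] = [2812, 3459]
r9 m[φ1→Q] = [30708, 39144]
r9 m[φ1→H] = [324, 164]
r9 m[φ2→J] = [670848, 807516]
r9 m[φ2→B] = [894240, 584124]
r9 m[φ2→Q] = [15, 26]
r9 m[φ3→D] = [79, 100]
r9 m[φ3→A] = [69096, 132228]
r9 m[φ4→D] = [7, 3]
r9 m[φ5→A] = [8, 7]
r9 m[D→φ0] = [553, 300]
r9 m[D→φ3] = [12516, 4896]
r9 m[D→φ4] = [141252, 163200]
r9 m[J→φ2] = [1, 1]
r9 m[B→φ2] = [1, 1]
r9 m[A→φ3] = [8, 7]
r9 m[A→φ5] = [69096, 132228]
r9 m[Q→φ1] = [15, 26]
r9 m[Q→φ2] = [30708, 39144]
r9 m[H→φ0] = [324, 164]
r9 m[H→φ1] = [2812, 3459]
r10 m[φ0→D] = [1788, 1632]
r10 m[φ0→H] = [2812, 3459]
r10 m[φ1→Q] = [30708, 39144]
r10 m[φ1→H] = [324, 164]
r10 m[φ2→J] = [670848, 807516]
r10 m[φ2→B] = [894240, 584124]
r10 m[φ2→Q] = [15, 26]
r10 m[φ3→D] = [79, 100]
r10 m[φ3→A] = [69096, 132228]
r10 m[φ4→D] = [7, 3]
r10 m[φ5→A] = [8, 7]
r10 m[D→φ0] = [553, 300]
r10 m[D→φ3] = [12516, 4896]
r10 m[D→φ4] = [141252, 163200]
r10 m[J→φ2] = [1, 1]
r10 m[B→φ2] = [1, 1]
r10 m[A→φ3] = [8, 7]
r10 m[A→φ5] = [69096, 132228]
r10 m[Q→φ1] = [15, 26]
r10 m[Q→φ2] = [30708, 39144]
r10 m[H→φ0] = [324, 164]
r10 m[H→φ1] = [2812, 3459]
fixed point reached at round 10
b[Q] = ⊗ incoming = [460620, 1017744]

b[Q] = [460620, 1017744]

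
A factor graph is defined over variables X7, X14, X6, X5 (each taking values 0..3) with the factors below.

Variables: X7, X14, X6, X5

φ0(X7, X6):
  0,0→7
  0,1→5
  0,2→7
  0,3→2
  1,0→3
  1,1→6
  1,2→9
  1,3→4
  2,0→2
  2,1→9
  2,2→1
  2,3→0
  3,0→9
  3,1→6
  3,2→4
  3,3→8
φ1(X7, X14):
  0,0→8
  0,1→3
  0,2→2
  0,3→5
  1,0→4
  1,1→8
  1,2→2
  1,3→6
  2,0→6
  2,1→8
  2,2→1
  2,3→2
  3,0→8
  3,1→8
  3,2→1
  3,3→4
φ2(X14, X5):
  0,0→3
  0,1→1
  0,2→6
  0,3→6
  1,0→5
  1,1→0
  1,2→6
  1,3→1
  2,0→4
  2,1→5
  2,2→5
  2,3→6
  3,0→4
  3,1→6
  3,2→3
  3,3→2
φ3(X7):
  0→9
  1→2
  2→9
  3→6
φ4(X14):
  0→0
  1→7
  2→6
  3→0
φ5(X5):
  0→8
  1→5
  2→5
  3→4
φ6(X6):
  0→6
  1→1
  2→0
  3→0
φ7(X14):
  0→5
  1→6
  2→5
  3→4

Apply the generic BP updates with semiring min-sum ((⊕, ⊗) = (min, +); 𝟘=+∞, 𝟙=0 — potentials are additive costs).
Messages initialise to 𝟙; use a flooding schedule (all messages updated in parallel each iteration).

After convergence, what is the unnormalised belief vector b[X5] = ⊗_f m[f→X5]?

b[X5] = [26, 21, 23, 21]

init: all messages = 𝟙 over 4 values
r1 m[φ0→X7] = [2, 3, 0, 4]
r1 m[φ0→X6] = [2, 5, 1, 0]
r1 m[φ1→X7] = [2, 2, 1, 1]
r1 m[φ1→X14] = [4, 3, 1, 2]
r1 m[φ2→X14] = [1, 0, 4, 2]
r1 m[φ2→X5] = [3, 0, 3, 1]
r1 m[φ3→X7] = [9, 2, 9, 6]
r1 m[φ4→X14] = [0, 7, 6, 0]
r1 m[φ5→X5] = [8, 5, 5, 4]
r1 m[φ6→X6] = [6, 1, 0, 0]
r1 m[φ7→X14] = [5, 6, 5, 4]
r1 m[X7→φ0] = [0, 0, 0, 0]
r1 m[X7→φ1] = [0, 0, 0, 0]
r1 m[X7→φ3] = [0, 0, 0, 0]
r1 m[X14→φ1] = [0, 0, 0, 0]
r1 m[X14→φ2] = [0, 0, 0, 0]
r1 m[X14→φ4] = [0, 0, 0, 0]
r1 m[X14→φ7] = [0, 0, 0, 0]
r1 m[X6→φ0] = [0, 0, 0, 0]
r1 m[X6→φ6] = [0, 0, 0, 0]
r1 m[X5→φ2] = [0, 0, 0, 0]
r1 m[X5→φ5] = [0, 0, 0, 0]
r2 m[φ0→X7] = [2, 3, 0, 4]
r2 m[φ0→X6] = [2, 5, 1, 0]
r2 m[φ1→X7] = [2, 2, 1, 1]
r2 m[φ1→X14] = [4, 3, 1, 2]
r2 m[φ2→X14] = [1, 0, 4, 2]
r2 m[φ2→X5] = [3, 0, 3, 1]
r2 m[φ3→X7] = [9, 2, 9, 6]
r2 m[φ4→X14] = [0, 7, 6, 0]
r2 m[φ5→X5] = [8, 5, 5, 4]
r2 m[φ6→X6] = [6, 1, 0, 0]
r2 m[φ7→X14] = [5, 6, 5, 4]
r2 m[X7→φ0] = [11, 4, 10, 7]
r2 m[X7→φ1] = [11, 5, 9, 10]
r2 m[X7→φ3] = [4, 5, 1, 5]
r2 m[X14→φ1] = [6, 13, 15, 6]
r2 m[X14→φ2] = [9, 16, 12, 6]
r2 m[X14→φ4] = [10, 9, 10, 8]
r2 m[X14→φ7] = [5, 10, 11, 4]
r2 m[X6→φ0] = [6, 1, 0, 0]
r2 m[X6→φ6] = [2, 5, 1, 0]
r2 m[X5→φ2] = [8, 5, 5, 4]
r2 m[X5→φ5] = [3, 0, 3, 1]
r3 m[φ0→X7] = [2, 4, 0, 4]
r3 m[φ0→X6] = [7, 10, 11, 8]
r3 m[φ1→X7] = [11, 10, 8, 10]
r3 m[φ1→X14] = [9, 13, 7, 11]
r3 m[φ2→X14] = [6, 5, 10, 6]
r3 m[φ2→X5] = [10, 10, 9, 8]
r3 m[φ3→X7] = [9, 2, 9, 6]
r3 m[φ4→X14] = [0, 7, 6, 0]
r3 m[φ5→X5] = [8, 5, 5, 4]
r3 m[φ6→X6] = [6, 1, 0, 0]
r3 m[φ7→X14] = [5, 6, 5, 4]
r3 m[X7→φ0] = [11, 4, 10, 7]
r3 m[X7→φ1] = [11, 5, 9, 10]
r3 m[X7→φ3] = [4, 5, 1, 5]
r3 m[X14→φ1] = [6, 13, 15, 6]
r3 m[X14→φ2] = [9, 16, 12, 6]
r3 m[X14→φ4] = [10, 9, 10, 8]
r3 m[X14→φ7] = [5, 10, 11, 4]
r3 m[X6→φ0] = [6, 1, 0, 0]
r3 m[X6→φ6] = [2, 5, 1, 0]
r3 m[X5→φ2] = [8, 5, 5, 4]
r3 m[X5→φ5] = [3, 0, 3, 1]
r4 m[φ0→X7] = [2, 4, 0, 4]
r4 m[φ0→X6] = [7, 10, 11, 8]
r4 m[φ1→X7] = [11, 10, 8, 10]
r4 m[φ1→X14] = [9, 13, 7, 11]
r4 m[φ2→X14] = [6, 5, 10, 6]
r4 m[φ2→X5] = [10, 10, 9, 8]
r4 m[φ3→X7] = [9, 2, 9, 6]
r4 m[φ4→X14] = [0, 7, 6, 0]
r4 m[φ5→X5] = [8, 5, 5, 4]
r4 m[φ6→X6] = [6, 1, 0, 0]
r4 m[φ7→X14] = [5, 6, 5, 4]
r4 m[X7→φ0] = [20, 12, 17, 16]
r4 m[X7→φ1] = [11, 6, 9, 10]
r4 m[X7→φ3] = [13, 14, 8, 14]
r4 m[X14→φ1] = [11, 18, 21, 10]
r4 m[X14→φ2] = [14, 26, 18, 15]
r4 m[X14→φ4] = [20, 24, 22, 21]
r4 m[X14→φ7] = [15, 25, 23, 17]
r4 m[X6→φ0] = [6, 1, 0, 0]
r4 m[X6→φ6] = [7, 10, 11, 8]
r4 m[X5→φ2] = [8, 5, 5, 4]
r4 m[X5→φ5] = [10, 10, 9, 8]
r5 m[φ0→X7] = [2, 4, 0, 4]
r5 m[φ0→X6] = [15, 18, 18, 16]
r5 m[φ1→X7] = [15, 15, 12, 14]
r5 m[φ1→X14] = [10, 14, 8, 11]
r5 m[φ2→X14] = [6, 5, 10, 6]
r5 m[φ2→X5] = [17, 15, 18, 17]
r5 m[φ3→X7] = [9, 2, 9, 6]
r5 m[φ4→X14] = [0, 7, 6, 0]
r5 m[φ5→X5] = [8, 5, 5, 4]
r5 m[φ6→X6] = [6, 1, 0, 0]
r5 m[φ7→X14] = [5, 6, 5, 4]
r5 m[X7→φ0] = [20, 12, 17, 16]
r5 m[X7→φ1] = [11, 6, 9, 10]
r5 m[X7→φ3] = [13, 14, 8, 14]
r5 m[X14→φ1] = [11, 18, 21, 10]
r5 m[X14→φ2] = [14, 26, 18, 15]
r5 m[X14→φ4] = [20, 24, 22, 21]
r5 m[X14→φ7] = [15, 25, 23, 17]
r5 m[X6→φ0] = [6, 1, 0, 0]
r5 m[X6→φ6] = [7, 10, 11, 8]
r5 m[X5→φ2] = [8, 5, 5, 4]
r5 m[X5→φ5] = [10, 10, 9, 8]
r6 m[φ0→X7] = [2, 4, 0, 4]
r6 m[φ0→X6] = [15, 18, 18, 16]
r6 m[φ1→X7] = [15, 15, 12, 14]
r6 m[φ1→X14] = [10, 14, 8, 11]
r6 m[φ2→X14] = [6, 5, 10, 6]
r6 m[φ2→X5] = [17, 15, 18, 17]
r6 m[φ3→X7] = [9, 2, 9, 6]
r6 m[φ4→X14] = [0, 7, 6, 0]
r6 m[φ5→X5] = [8, 5, 5, 4]
r6 m[φ6→X6] = [6, 1, 0, 0]
r6 m[φ7→X14] = [5, 6, 5, 4]
r6 m[X7→φ0] = [24, 17, 21, 20]
r6 m[X7→φ1] = [11, 6, 9, 10]
r6 m[X7→φ3] = [17, 19, 12, 18]
r6 m[X14→φ1] = [11, 18, 21, 10]
r6 m[X14→φ2] = [15, 27, 19, 15]
r6 m[X14→φ4] = [21, 25, 23, 21]
r6 m[X14→φ7] = [16, 26, 24, 17]
r6 m[X6→φ0] = [6, 1, 0, 0]
r6 m[X6→φ6] = [15, 18, 18, 16]
r6 m[X5→φ2] = [8, 5, 5, 4]
r6 m[X5→φ5] = [17, 15, 18, 17]
r7 m[φ0→X7] = [2, 4, 0, 4]
r7 m[φ0→X6] = [20, 23, 22, 21]
r7 m[φ1→X7] = [15, 15, 12, 14]
r7 m[φ1→X14] = [10, 14, 8, 11]
r7 m[φ2→X14] = [6, 5, 10, 6]
r7 m[φ2→X5] = [18, 16, 18, 17]
r7 m[φ3→X7] = [9, 2, 9, 6]
r7 m[φ4→X14] = [0, 7, 6, 0]
r7 m[φ5→X5] = [8, 5, 5, 4]
r7 m[φ6→X6] = [6, 1, 0, 0]
r7 m[φ7→X14] = [5, 6, 5, 4]
r7 m[X7→φ0] = [24, 17, 21, 20]
r7 m[X7→φ1] = [11, 6, 9, 10]
r7 m[X7→φ3] = [17, 19, 12, 18]
r7 m[X14→φ1] = [11, 18, 21, 10]
r7 m[X14→φ2] = [15, 27, 19, 15]
r7 m[X14→φ4] = [21, 25, 23, 21]
r7 m[X14→φ7] = [16, 26, 24, 17]
r7 m[X6→φ0] = [6, 1, 0, 0]
r7 m[X6→φ6] = [15, 18, 18, 16]
r7 m[X5→φ2] = [8, 5, 5, 4]
r7 m[X5→φ5] = [17, 15, 18, 17]
r8 m[φ0→X7] = [2, 4, 0, 4]
r8 m[φ0→X6] = [20, 23, 22, 21]
r8 m[φ1→X7] = [15, 15, 12, 14]
r8 m[φ1→X14] = [10, 14, 8, 11]
r8 m[φ2→X14] = [6, 5, 10, 6]
r8 m[φ2→X5] = [18, 16, 18, 17]
r8 m[φ3→X7] = [9, 2, 9, 6]
r8 m[φ4→X14] = [0, 7, 6, 0]
r8 m[φ5→X5] = [8, 5, 5, 4]
r8 m[φ6→X6] = [6, 1, 0, 0]
r8 m[φ7→X14] = [5, 6, 5, 4]
r8 m[X7→φ0] = [24, 17, 21, 20]
r8 m[X7→φ1] = [11, 6, 9, 10]
r8 m[X7→φ3] = [17, 19, 12, 18]
r8 m[X14→φ1] = [11, 18, 21, 10]
r8 m[X14→φ2] = [15, 27, 19, 15]
r8 m[X14→φ4] = [21, 25, 23, 21]
r8 m[X14→φ7] = [16, 26, 24, 17]
r8 m[X6→φ0] = [6, 1, 0, 0]
r8 m[X6→φ6] = [20, 23, 22, 21]
r8 m[X5→φ2] = [8, 5, 5, 4]
r8 m[X5→φ5] = [18, 16, 18, 17]
r9 m[φ0→X7] = [2, 4, 0, 4]
r9 m[φ0→X6] = [20, 23, 22, 21]
r9 m[φ1→X7] = [15, 15, 12, 14]
r9 m[φ1→X14] = [10, 14, 8, 11]
r9 m[φ2→X14] = [6, 5, 10, 6]
r9 m[φ2→X5] = [18, 16, 18, 17]
r9 m[φ3→X7] = [9, 2, 9, 6]
r9 m[φ4→X14] = [0, 7, 6, 0]
r9 m[φ5→X5] = [8, 5, 5, 4]
r9 m[φ6→X6] = [6, 1, 0, 0]
r9 m[φ7→X14] = [5, 6, 5, 4]
r9 m[X7→φ0] = [24, 17, 21, 20]
r9 m[X7→φ1] = [11, 6, 9, 10]
r9 m[X7→φ3] = [17, 19, 12, 18]
r9 m[X14→φ1] = [11, 18, 21, 10]
r9 m[X14→φ2] = [15, 27, 19, 15]
r9 m[X14→φ4] = [21, 25, 23, 21]
r9 m[X14→φ7] = [16, 26, 24, 17]
r9 m[X6→φ0] = [6, 1, 0, 0]
r9 m[X6→φ6] = [20, 23, 22, 21]
r9 m[X5→φ2] = [8, 5, 5, 4]
r9 m[X5→φ5] = [18, 16, 18, 17]
fixed point reached at round 9
b[X5] = ⊗ incoming = [26, 21, 23, 21]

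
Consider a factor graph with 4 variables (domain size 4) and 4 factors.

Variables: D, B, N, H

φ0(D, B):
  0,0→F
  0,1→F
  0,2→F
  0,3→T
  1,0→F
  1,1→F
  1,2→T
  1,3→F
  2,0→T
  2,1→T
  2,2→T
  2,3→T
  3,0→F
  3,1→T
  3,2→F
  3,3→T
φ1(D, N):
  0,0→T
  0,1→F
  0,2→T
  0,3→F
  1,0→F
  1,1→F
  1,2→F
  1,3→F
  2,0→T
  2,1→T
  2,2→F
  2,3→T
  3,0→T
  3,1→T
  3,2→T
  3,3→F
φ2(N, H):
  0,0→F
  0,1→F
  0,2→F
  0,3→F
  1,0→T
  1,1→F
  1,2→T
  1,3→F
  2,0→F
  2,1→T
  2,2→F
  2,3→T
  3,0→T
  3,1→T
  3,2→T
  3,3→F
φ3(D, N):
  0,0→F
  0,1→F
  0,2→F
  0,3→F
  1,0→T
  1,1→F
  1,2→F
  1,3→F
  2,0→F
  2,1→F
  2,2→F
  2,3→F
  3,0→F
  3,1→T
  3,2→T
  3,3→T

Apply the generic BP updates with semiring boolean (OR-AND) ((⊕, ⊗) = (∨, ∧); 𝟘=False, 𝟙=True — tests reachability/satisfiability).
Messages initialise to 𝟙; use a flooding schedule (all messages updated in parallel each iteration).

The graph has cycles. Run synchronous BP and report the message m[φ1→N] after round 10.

init: all messages = 𝟙 over 4 values
r1 m[φ0→D] = [T, T, T, T]
r1 m[φ0→B] = [T, T, T, T]
r1 m[φ1→D] = [T, F, T, T]
r1 m[φ1→N] = [T, T, T, T]
r1 m[φ2→N] = [F, T, T, T]
r1 m[φ2→H] = [T, T, T, T]
r1 m[φ3→D] = [F, T, F, T]
r1 m[φ3→N] = [T, T, T, T]
r1 m[D→φ0] = [T, T, T, T]
r1 m[D→φ1] = [T, T, T, T]
r1 m[D→φ3] = [T, T, T, T]
r1 m[B→φ0] = [T, T, T, T]
r1 m[N→φ1] = [T, T, T, T]
r1 m[N→φ2] = [T, T, T, T]
r1 m[N→φ3] = [T, T, T, T]
r1 m[H→φ2] = [T, T, T, T]
r2 m[φ0→D] = [T, T, T, T]
r2 m[φ0→B] = [T, T, T, T]
r2 m[φ1→D] = [T, F, T, T]
r2 m[φ1→N] = [T, T, T, T]
r2 m[φ2→N] = [F, T, T, T]
r2 m[φ2→H] = [T, T, T, T]
r2 m[φ3→D] = [F, T, F, T]
r2 m[φ3→N] = [T, T, T, T]
r2 m[D→φ0] = [F, F, F, T]
r2 m[D→φ1] = [F, T, F, T]
r2 m[D→φ3] = [T, F, T, T]
r2 m[B→φ0] = [T, T, T, T]
r2 m[N→φ1] = [F, T, T, T]
r2 m[N→φ2] = [T, T, T, T]
r2 m[N→φ3] = [F, T, T, T]
r2 m[H→φ2] = [T, T, T, T]
r3 m[φ0→D] = [T, T, T, T]
r3 m[φ0→B] = [F, T, F, T]
r3 m[φ1→D] = [T, F, T, T]
r3 m[φ1→N] = [T, T, T, F]
r3 m[φ2→N] = [F, T, T, T]
r3 m[φ2→H] = [T, T, T, T]
r3 m[φ3→D] = [F, F, F, T]
r3 m[φ3→N] = [F, T, T, T]
r3 m[D→φ0] = [F, F, F, T]
r3 m[D→φ1] = [F, T, F, T]
r3 m[D→φ3] = [T, F, T, T]
r3 m[B→φ0] = [T, T, T, T]
r3 m[N→φ1] = [F, T, T, T]
r3 m[N→φ2] = [T, T, T, T]
r3 m[N→φ3] = [F, T, T, T]
r3 m[H→φ2] = [T, T, T, T]
r4 m[φ0→D] = [T, T, T, T]
r4 m[φ0→B] = [F, T, F, T]
r4 m[φ1→D] = [T, F, T, T]
r4 m[φ1→N] = [T, T, T, F]
r4 m[φ2→N] = [F, T, T, T]
r4 m[φ2→H] = [T, T, T, T]
r4 m[φ3→D] = [F, F, F, T]
r4 m[φ3→N] = [F, T, T, T]
r4 m[D→φ0] = [F, F, F, T]
r4 m[D→φ1] = [F, F, F, T]
r4 m[D→φ3] = [T, F, T, T]
r4 m[B→φ0] = [T, T, T, T]
r4 m[N→φ1] = [F, T, T, T]
r4 m[N→φ2] = [F, T, T, F]
r4 m[N→φ3] = [F, T, T, F]
r4 m[H→φ2] = [T, T, T, T]
r5 m[φ0→D] = [T, T, T, T]
r5 m[φ0→B] = [F, T, F, T]
r5 m[φ1→D] = [T, F, T, T]
r5 m[φ1→N] = [T, T, T, F]
r5 m[φ2→N] = [F, T, T, T]
r5 m[φ2→H] = [T, T, T, T]
r5 m[φ3→D] = [F, F, F, T]
r5 m[φ3→N] = [F, T, T, T]
r5 m[D→φ0] = [F, F, F, T]
r5 m[D→φ1] = [F, F, F, T]
r5 m[D→φ3] = [T, F, T, T]
r5 m[B→φ0] = [T, T, T, T]
r5 m[N→φ1] = [F, T, T, T]
r5 m[N→φ2] = [F, T, T, F]
r5 m[N→φ3] = [F, T, T, F]
r5 m[H→φ2] = [T, T, T, T]
r6 m[φ0→D] = [T, T, T, T]
r6 m[φ0→B] = [F, T, F, T]
r6 m[φ1→D] = [T, F, T, T]
r6 m[φ1→N] = [T, T, T, F]
r6 m[φ2→N] = [F, T, T, T]
r6 m[φ2→H] = [T, T, T, T]
r6 m[φ3→D] = [F, F, F, T]
r6 m[φ3→N] = [F, T, T, T]
r6 m[D→φ0] = [F, F, F, T]
r6 m[D→φ1] = [F, F, F, T]
r6 m[D→φ3] = [T, F, T, T]
r6 m[B→φ0] = [T, T, T, T]
r6 m[N→φ1] = [F, T, T, T]
r6 m[N→φ2] = [F, T, T, F]
r6 m[N→φ3] = [F, T, T, F]
r6 m[H→φ2] = [T, T, T, T]
r7 m[φ0→D] = [T, T, T, T]
r7 m[φ0→B] = [F, T, F, T]
r7 m[φ1→D] = [T, F, T, T]
r7 m[φ1→N] = [T, T, T, F]
r7 m[φ2→N] = [F, T, T, T]
r7 m[φ2→H] = [T, T, T, T]
r7 m[φ3→D] = [F, F, F, T]
r7 m[φ3→N] = [F, T, T, T]
r7 m[D→φ0] = [F, F, F, T]
r7 m[D→φ1] = [F, F, F, T]
r7 m[D→φ3] = [T, F, T, T]
r7 m[B→φ0] = [T, T, T, T]
r7 m[N→φ1] = [F, T, T, T]
r7 m[N→φ2] = [F, T, T, F]
r7 m[N→φ3] = [F, T, T, F]
r7 m[H→φ2] = [T, T, T, T]
r8 m[φ0→D] = [T, T, T, T]
r8 m[φ0→B] = [F, T, F, T]
r8 m[φ1→D] = [T, F, T, T]
r8 m[φ1→N] = [T, T, T, F]
r8 m[φ2→N] = [F, T, T, T]
r8 m[φ2→H] = [T, T, T, T]
r8 m[φ3→D] = [F, F, F, T]
r8 m[φ3→N] = [F, T, T, T]
r8 m[D→φ0] = [F, F, F, T]
r8 m[D→φ1] = [F, F, F, T]
r8 m[D→φ3] = [T, F, T, T]
r8 m[B→φ0] = [T, T, T, T]
r8 m[N→φ1] = [F, T, T, T]
r8 m[N→φ2] = [F, T, T, F]
r8 m[N→φ3] = [F, T, T, F]
r8 m[H→φ2] = [T, T, T, T]
r9 m[φ0→D] = [T, T, T, T]
r9 m[φ0→B] = [F, T, F, T]
r9 m[φ1→D] = [T, F, T, T]
r9 m[φ1→N] = [T, T, T, F]
r9 m[φ2→N] = [F, T, T, T]
r9 m[φ2→H] = [T, T, T, T]
r9 m[φ3→D] = [F, F, F, T]
r9 m[φ3→N] = [F, T, T, T]
r9 m[D→φ0] = [F, F, F, T]
r9 m[D→φ1] = [F, F, F, T]
r9 m[D→φ3] = [T, F, T, T]
r9 m[B→φ0] = [T, T, T, T]
r9 m[N→φ1] = [F, T, T, T]
r9 m[N→φ2] = [F, T, T, F]
r9 m[N→φ3] = [F, T, T, F]
r9 m[H→φ2] = [T, T, T, T]
r10 m[φ0→D] = [T, T, T, T]
r10 m[φ0→B] = [F, T, F, T]
r10 m[φ1→D] = [T, F, T, T]
r10 m[φ1→N] = [T, T, T, F]
r10 m[φ2→N] = [F, T, T, T]
r10 m[φ2→H] = [T, T, T, T]
r10 m[φ3→D] = [F, F, F, T]
r10 m[φ3→N] = [F, T, T, T]
r10 m[D→φ0] = [F, F, F, T]
r10 m[D→φ1] = [F, F, F, T]
r10 m[D→φ3] = [T, F, T, T]
r10 m[B→φ0] = [T, T, T, T]
r10 m[N→φ1] = [F, T, T, T]
r10 m[N→φ2] = [F, T, T, F]
r10 m[N→φ3] = [F, T, T, F]
r10 m[H→φ2] = [T, T, T, T]
fixed point reached at round 5

message @ round 10 = [T, T, T, F]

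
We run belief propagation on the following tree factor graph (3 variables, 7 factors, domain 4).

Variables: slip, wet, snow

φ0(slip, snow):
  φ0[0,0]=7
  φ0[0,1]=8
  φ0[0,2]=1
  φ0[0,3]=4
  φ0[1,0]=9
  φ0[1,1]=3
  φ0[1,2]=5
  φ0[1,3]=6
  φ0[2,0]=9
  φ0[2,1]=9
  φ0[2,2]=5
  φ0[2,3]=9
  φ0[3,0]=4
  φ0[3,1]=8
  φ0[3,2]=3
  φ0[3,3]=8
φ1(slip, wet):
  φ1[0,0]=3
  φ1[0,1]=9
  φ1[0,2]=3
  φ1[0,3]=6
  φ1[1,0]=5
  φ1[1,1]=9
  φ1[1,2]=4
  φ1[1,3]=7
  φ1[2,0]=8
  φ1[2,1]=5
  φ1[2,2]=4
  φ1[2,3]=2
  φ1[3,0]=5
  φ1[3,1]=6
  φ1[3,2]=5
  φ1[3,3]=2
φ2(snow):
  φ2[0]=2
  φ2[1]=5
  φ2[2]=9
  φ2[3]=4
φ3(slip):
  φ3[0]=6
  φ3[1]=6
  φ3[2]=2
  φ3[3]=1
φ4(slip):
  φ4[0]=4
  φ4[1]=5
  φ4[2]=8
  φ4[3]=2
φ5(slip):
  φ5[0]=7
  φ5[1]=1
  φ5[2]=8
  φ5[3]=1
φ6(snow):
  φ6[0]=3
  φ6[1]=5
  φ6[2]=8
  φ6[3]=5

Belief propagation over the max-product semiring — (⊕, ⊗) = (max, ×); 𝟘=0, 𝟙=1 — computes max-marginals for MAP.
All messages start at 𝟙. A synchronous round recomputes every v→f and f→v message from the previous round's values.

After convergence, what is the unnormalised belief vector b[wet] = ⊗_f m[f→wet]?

init: all messages = 𝟙 over 4 values
r1 m[φ0→slip] = [8, 9, 9, 8]
r1 m[φ0→snow] = [9, 9, 5, 9]
r1 m[φ1→slip] = [9, 9, 8, 6]
r1 m[φ1→wet] = [8, 9, 5, 7]
r1 m[φ2→snow] = [2, 5, 9, 4]
r1 m[φ3→slip] = [6, 6, 2, 1]
r1 m[φ4→slip] = [4, 5, 8, 2]
r1 m[φ5→slip] = [7, 1, 8, 1]
r1 m[φ6→snow] = [3, 5, 8, 5]
r1 m[slip→φ0] = [1, 1, 1, 1]
r1 m[slip→φ1] = [1, 1, 1, 1]
r1 m[slip→φ3] = [1, 1, 1, 1]
r1 m[slip→φ4] = [1, 1, 1, 1]
r1 m[slip→φ5] = [1, 1, 1, 1]
r1 m[wet→φ1] = [1, 1, 1, 1]
r1 m[snow→φ0] = [1, 1, 1, 1]
r1 m[snow→φ2] = [1, 1, 1, 1]
r1 m[snow→φ6] = [1, 1, 1, 1]
r2 m[φ0→slip] = [8, 9, 9, 8]
r2 m[φ0→snow] = [9, 9, 5, 9]
r2 m[φ1→slip] = [9, 9, 8, 6]
r2 m[φ1→wet] = [8, 9, 5, 7]
r2 m[φ2→snow] = [2, 5, 9, 4]
r2 m[φ3→slip] = [6, 6, 2, 1]
r2 m[φ4→slip] = [4, 5, 8, 2]
r2 m[φ5→slip] = [7, 1, 8, 1]
r2 m[φ6→snow] = [3, 5, 8, 5]
r2 m[slip→φ0] = [1512, 270, 1024, 12]
r2 m[slip→φ1] = [1344, 270, 1152, 16]
r2 m[slip→φ3] = [2016, 405, 4608, 96]
r2 m[slip→φ4] = [3024, 486, 1152, 48]
r2 m[slip→φ5] = [1728, 2430, 1152, 96]
r2 m[wet→φ1] = [1, 1, 1, 1]
r2 m[snow→φ0] = [6, 25, 72, 20]
r2 m[snow→φ2] = [27, 45, 40, 45]
r2 m[snow→φ6] = [18, 45, 45, 36]
r3 m[φ0→slip] = [200, 360, 360, 216]
r3 m[φ0→snow] = [10584, 12096, 5120, 9216]
r3 m[φ1→slip] = [9, 9, 8, 6]
r3 m[φ1→wet] = [9216, 12096, 4608, 8064]
r3 m[φ2→snow] = [2, 5, 9, 4]
r3 m[φ3→slip] = [6, 6, 2, 1]
r3 m[φ4→slip] = [4, 5, 8, 2]
r3 m[φ5→slip] = [7, 1, 8, 1]
r3 m[φ6→snow] = [3, 5, 8, 5]
r3 m[slip→φ0] = [1512, 270, 1024, 12]
r3 m[slip→φ1] = [1344, 270, 1152, 16]
r3 m[slip→φ3] = [2016, 405, 4608, 96]
r3 m[slip→φ4] = [3024, 486, 1152, 48]
r3 m[slip→φ5] = [1728, 2430, 1152, 96]
r3 m[wet→φ1] = [1, 1, 1, 1]
r3 m[snow→φ0] = [6, 25, 72, 20]
r3 m[snow→φ2] = [27, 45, 40, 45]
r3 m[snow→φ6] = [18, 45, 45, 36]
r4 m[φ0→slip] = [200, 360, 360, 216]
r4 m[φ0→snow] = [10584, 12096, 5120, 9216]
r4 m[φ1→slip] = [9, 9, 8, 6]
r4 m[φ1→wet] = [9216, 12096, 4608, 8064]
r4 m[φ2→snow] = [2, 5, 9, 4]
r4 m[φ3→slip] = [6, 6, 2, 1]
r4 m[φ4→slip] = [4, 5, 8, 2]
r4 m[φ5→slip] = [7, 1, 8, 1]
r4 m[φ6→snow] = [3, 5, 8, 5]
r4 m[slip→φ0] = [1512, 270, 1024, 12]
r4 m[slip→φ1] = [33600, 10800, 46080, 432]
r4 m[slip→φ3] = [50400, 16200, 184320, 2592]
r4 m[slip→φ4] = [75600, 19440, 46080, 1296]
r4 m[slip→φ5] = [43200, 97200, 46080, 2592]
r4 m[wet→φ1] = [1, 1, 1, 1]
r4 m[snow→φ0] = [6, 25, 72, 20]
r4 m[snow→φ2] = [31752, 60480, 40960, 46080]
r4 m[snow→φ6] = [21168, 60480, 46080, 36864]
r5 m[φ0→slip] = [200, 360, 360, 216]
r5 m[φ0→snow] = [10584, 12096, 5120, 9216]
r5 m[φ1→slip] = [9, 9, 8, 6]
r5 m[φ1→wet] = [368640, 302400, 184320, 201600]
r5 m[φ2→snow] = [2, 5, 9, 4]
r5 m[φ3→slip] = [6, 6, 2, 1]
r5 m[φ4→slip] = [4, 5, 8, 2]
r5 m[φ5→slip] = [7, 1, 8, 1]
r5 m[φ6→snow] = [3, 5, 8, 5]
r5 m[slip→φ0] = [1512, 270, 1024, 12]
r5 m[slip→φ1] = [33600, 10800, 46080, 432]
r5 m[slip→φ3] = [50400, 16200, 184320, 2592]
r5 m[slip→φ4] = [75600, 19440, 46080, 1296]
r5 m[slip→φ5] = [43200, 97200, 46080, 2592]
r5 m[wet→φ1] = [1, 1, 1, 1]
r5 m[snow→φ0] = [6, 25, 72, 20]
r5 m[snow→φ2] = [31752, 60480, 40960, 46080]
r5 m[snow→φ6] = [21168, 60480, 46080, 36864]
r6 m[φ0→slip] = [200, 360, 360, 216]
r6 m[φ0→snow] = [10584, 12096, 5120, 9216]
r6 m[φ1→slip] = [9, 9, 8, 6]
r6 m[φ1→wet] = [368640, 302400, 184320, 201600]
r6 m[φ2→snow] = [2, 5, 9, 4]
r6 m[φ3→slip] = [6, 6, 2, 1]
r6 m[φ4→slip] = [4, 5, 8, 2]
r6 m[φ5→slip] = [7, 1, 8, 1]
r6 m[φ6→snow] = [3, 5, 8, 5]
r6 m[slip→φ0] = [1512, 270, 1024, 12]
r6 m[slip→φ1] = [33600, 10800, 46080, 432]
r6 m[slip→φ3] = [50400, 16200, 184320, 2592]
r6 m[slip→φ4] = [75600, 19440, 46080, 1296]
r6 m[slip→φ5] = [43200, 97200, 46080, 2592]
r6 m[wet→φ1] = [1, 1, 1, 1]
r6 m[snow→φ0] = [6, 25, 72, 20]
r6 m[snow→φ2] = [31752, 60480, 40960, 46080]
r6 m[snow→φ6] = [21168, 60480, 46080, 36864]
fixed point reached at round 6
b[wet] = ⊗ incoming = [368640, 302400, 184320, 201600]

b[wet] = [368640, 302400, 184320, 201600]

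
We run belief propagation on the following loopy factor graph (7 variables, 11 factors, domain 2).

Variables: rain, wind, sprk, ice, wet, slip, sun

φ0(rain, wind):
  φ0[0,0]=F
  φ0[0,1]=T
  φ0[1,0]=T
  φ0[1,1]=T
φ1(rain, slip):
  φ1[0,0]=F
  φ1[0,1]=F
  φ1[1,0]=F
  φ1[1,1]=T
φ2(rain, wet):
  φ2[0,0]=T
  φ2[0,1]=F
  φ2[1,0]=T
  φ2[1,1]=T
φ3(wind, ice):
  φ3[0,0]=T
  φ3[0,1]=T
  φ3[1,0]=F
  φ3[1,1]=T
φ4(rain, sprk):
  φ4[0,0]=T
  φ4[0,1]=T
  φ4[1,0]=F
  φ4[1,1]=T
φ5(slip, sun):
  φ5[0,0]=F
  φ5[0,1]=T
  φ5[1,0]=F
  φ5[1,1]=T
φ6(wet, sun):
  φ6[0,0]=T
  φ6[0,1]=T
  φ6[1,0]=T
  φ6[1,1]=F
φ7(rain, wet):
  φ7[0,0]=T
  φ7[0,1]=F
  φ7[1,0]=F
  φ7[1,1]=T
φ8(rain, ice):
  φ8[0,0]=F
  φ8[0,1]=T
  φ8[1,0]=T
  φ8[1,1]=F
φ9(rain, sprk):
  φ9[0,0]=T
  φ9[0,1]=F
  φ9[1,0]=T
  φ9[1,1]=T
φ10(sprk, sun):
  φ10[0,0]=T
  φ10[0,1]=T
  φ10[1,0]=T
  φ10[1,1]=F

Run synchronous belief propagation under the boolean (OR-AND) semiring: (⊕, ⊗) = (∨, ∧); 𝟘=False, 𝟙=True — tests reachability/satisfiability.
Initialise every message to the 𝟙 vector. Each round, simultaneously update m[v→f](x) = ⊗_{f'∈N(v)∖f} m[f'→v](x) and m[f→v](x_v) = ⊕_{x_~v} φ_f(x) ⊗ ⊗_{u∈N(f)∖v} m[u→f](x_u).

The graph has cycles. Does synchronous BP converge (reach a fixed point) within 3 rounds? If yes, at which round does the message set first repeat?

NOT CONVERGED within 3 rounds

init: all messages = 𝟙 over 2 values
r1 m[φ0→rain] = [T, T]
r1 m[φ0→wind] = [T, T]
r1 m[φ1→rain] = [F, T]
r1 m[φ1→slip] = [F, T]
r1 m[φ2→rain] = [T, T]
r1 m[φ2→wet] = [T, T]
r1 m[φ3→wind] = [T, T]
r1 m[φ3→ice] = [T, T]
r1 m[φ4→rain] = [T, T]
r1 m[φ4→sprk] = [T, T]
r1 m[φ5→slip] = [T, T]
r1 m[φ5→sun] = [F, T]
r1 m[φ6→wet] = [T, T]
r1 m[φ6→sun] = [T, T]
r1 m[φ7→rain] = [T, T]
r1 m[φ7→wet] = [T, T]
r1 m[φ8→rain] = [T, T]
r1 m[φ8→ice] = [T, T]
r1 m[φ9→rain] = [T, T]
r1 m[φ9→sprk] = [T, T]
r1 m[φ10→sprk] = [T, T]
r1 m[φ10→sun] = [T, T]
r1 m[rain→φ0] = [T, T]
r1 m[rain→φ1] = [T, T]
r1 m[rain→φ2] = [T, T]
r1 m[rain→φ4] = [T, T]
r1 m[rain→φ7] = [T, T]
r1 m[rain→φ8] = [T, T]
r1 m[rain→φ9] = [T, T]
r1 m[wind→φ0] = [T, T]
r1 m[wind→φ3] = [T, T]
r1 m[sprk→φ4] = [T, T]
r1 m[sprk→φ9] = [T, T]
r1 m[sprk→φ10] = [T, T]
r1 m[ice→φ3] = [T, T]
r1 m[ice→φ8] = [T, T]
r1 m[wet→φ2] = [T, T]
r1 m[wet→φ6] = [T, T]
r1 m[wet→φ7] = [T, T]
r1 m[slip→φ1] = [T, T]
r1 m[slip→φ5] = [T, T]
r1 m[sun→φ5] = [T, T]
r1 m[sun→φ6] = [T, T]
r1 m[sun→φ10] = [T, T]
r2 m[φ0→rain] = [T, T]
r2 m[φ0→wind] = [T, T]
r2 m[φ1→rain] = [F, T]
r2 m[φ1→slip] = [F, T]
r2 m[φ2→rain] = [T, T]
r2 m[φ2→wet] = [T, T]
r2 m[φ3→wind] = [T, T]
r2 m[φ3→ice] = [T, T]
r2 m[φ4→rain] = [T, T]
r2 m[φ4→sprk] = [T, T]
r2 m[φ5→slip] = [T, T]
r2 m[φ5→sun] = [F, T]
r2 m[φ6→wet] = [T, T]
r2 m[φ6→sun] = [T, T]
r2 m[φ7→rain] = [T, T]
r2 m[φ7→wet] = [T, T]
r2 m[φ8→rain] = [T, T]
r2 m[φ8→ice] = [T, T]
r2 m[φ9→rain] = [T, T]
r2 m[φ9→sprk] = [T, T]
r2 m[φ10→sprk] = [T, T]
r2 m[φ10→sun] = [T, T]
r2 m[rain→φ0] = [F, T]
r2 m[rain→φ1] = [T, T]
r2 m[rain→φ2] = [F, T]
r2 m[rain→φ4] = [F, T]
r2 m[rain→φ7] = [F, T]
r2 m[rain→φ8] = [F, T]
r2 m[rain→φ9] = [F, T]
r2 m[wind→φ0] = [T, T]
r2 m[wind→φ3] = [T, T]
r2 m[sprk→φ4] = [T, T]
r2 m[sprk→φ9] = [T, T]
r2 m[sprk→φ10] = [T, T]
r2 m[ice→φ3] = [T, T]
r2 m[ice→φ8] = [T, T]
r2 m[wet→φ2] = [T, T]
r2 m[wet→φ6] = [T, T]
r2 m[wet→φ7] = [T, T]
r2 m[slip→φ1] = [T, T]
r2 m[slip→φ5] = [F, T]
r2 m[sun→φ5] = [T, T]
r2 m[sun→φ6] = [F, T]
r2 m[sun→φ10] = [F, T]
r3 m[φ0→rain] = [T, T]
r3 m[φ0→wind] = [T, T]
r3 m[φ1→rain] = [F, T]
r3 m[φ1→slip] = [F, T]
r3 m[φ2→rain] = [T, T]
r3 m[φ2→wet] = [T, T]
r3 m[φ3→wind] = [T, T]
r3 m[φ3→ice] = [T, T]
r3 m[φ4→rain] = [T, T]
r3 m[φ4→sprk] = [F, T]
r3 m[φ5→slip] = [T, T]
r3 m[φ5→sun] = [F, T]
r3 m[φ6→wet] = [T, F]
r3 m[φ6→sun] = [T, T]
r3 m[φ7→rain] = [T, T]
r3 m[φ7→wet] = [F, T]
r3 m[φ8→rain] = [T, T]
r3 m[φ8→ice] = [T, F]
r3 m[φ9→rain] = [T, T]
r3 m[φ9→sprk] = [T, T]
r3 m[φ10→sprk] = [T, F]
r3 m[φ10→sun] = [T, T]
r3 m[rain→φ0] = [F, T]
r3 m[rain→φ1] = [T, T]
r3 m[rain→φ2] = [F, T]
r3 m[rain→φ4] = [F, T]
r3 m[rain→φ7] = [F, T]
r3 m[rain→φ8] = [F, T]
r3 m[rain→φ9] = [F, T]
r3 m[wind→φ0] = [T, T]
r3 m[wind→φ3] = [T, T]
r3 m[sprk→φ4] = [T, T]
r3 m[sprk→φ9] = [T, T]
r3 m[sprk→φ10] = [T, T]
r3 m[ice→φ3] = [T, T]
r3 m[ice→φ8] = [T, T]
r3 m[wet→φ2] = [T, T]
r3 m[wet→φ6] = [T, T]
r3 m[wet→φ7] = [T, T]
r3 m[slip→φ1] = [T, T]
r3 m[slip→φ5] = [F, T]
r3 m[sun→φ5] = [T, T]
r3 m[sun→φ6] = [F, T]
r3 m[sun→φ10] = [F, T]
no fixed point within 3 rounds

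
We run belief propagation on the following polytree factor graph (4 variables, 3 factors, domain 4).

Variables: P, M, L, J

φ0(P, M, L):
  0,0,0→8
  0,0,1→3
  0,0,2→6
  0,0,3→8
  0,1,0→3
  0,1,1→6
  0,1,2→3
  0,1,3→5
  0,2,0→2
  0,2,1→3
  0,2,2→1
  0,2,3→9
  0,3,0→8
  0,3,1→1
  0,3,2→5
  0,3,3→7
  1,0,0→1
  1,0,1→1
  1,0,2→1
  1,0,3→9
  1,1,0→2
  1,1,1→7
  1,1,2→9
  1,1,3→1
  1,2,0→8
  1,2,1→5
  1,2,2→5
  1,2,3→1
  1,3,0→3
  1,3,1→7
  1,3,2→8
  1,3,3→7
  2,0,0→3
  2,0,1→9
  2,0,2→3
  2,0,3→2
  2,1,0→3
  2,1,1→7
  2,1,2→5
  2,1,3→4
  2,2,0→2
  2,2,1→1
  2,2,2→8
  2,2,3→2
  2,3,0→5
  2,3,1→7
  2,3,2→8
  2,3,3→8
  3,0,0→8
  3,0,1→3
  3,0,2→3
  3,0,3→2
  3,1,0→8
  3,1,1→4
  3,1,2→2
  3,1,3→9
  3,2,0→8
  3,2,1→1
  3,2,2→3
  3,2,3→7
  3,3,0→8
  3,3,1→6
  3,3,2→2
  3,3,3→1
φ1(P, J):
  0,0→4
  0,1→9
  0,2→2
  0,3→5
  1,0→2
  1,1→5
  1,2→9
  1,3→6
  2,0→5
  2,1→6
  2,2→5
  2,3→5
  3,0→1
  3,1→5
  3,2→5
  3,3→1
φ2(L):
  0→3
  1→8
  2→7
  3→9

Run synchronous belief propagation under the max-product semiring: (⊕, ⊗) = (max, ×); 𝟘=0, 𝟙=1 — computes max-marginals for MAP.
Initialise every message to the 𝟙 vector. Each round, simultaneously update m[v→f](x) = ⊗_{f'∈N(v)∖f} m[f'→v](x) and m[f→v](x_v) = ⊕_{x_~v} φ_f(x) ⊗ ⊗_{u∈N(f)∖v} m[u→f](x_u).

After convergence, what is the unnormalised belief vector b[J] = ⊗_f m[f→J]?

b[J] = [360, 729, 729, 486]

init: all messages = 𝟙 over 4 values
r1 m[φ0→P] = [9, 9, 9, 9]
r1 m[φ0→M] = [9, 9, 9, 8]
r1 m[φ0→L] = [8, 9, 9, 9]
r1 m[φ1→P] = [9, 9, 6, 5]
r1 m[φ1→J] = [5, 9, 9, 6]
r1 m[φ2→L] = [3, 8, 7, 9]
r1 m[P→φ0] = [1, 1, 1, 1]
r1 m[P→φ1] = [1, 1, 1, 1]
r1 m[M→φ0] = [1, 1, 1, 1]
r1 m[L→φ0] = [1, 1, 1, 1]
r1 m[L→φ2] = [1, 1, 1, 1]
r1 m[J→φ1] = [1, 1, 1, 1]
r2 m[φ0→P] = [9, 9, 9, 9]
r2 m[φ0→M] = [9, 9, 9, 8]
r2 m[φ0→L] = [8, 9, 9, 9]
r2 m[φ1→P] = [9, 9, 6, 5]
r2 m[φ1→J] = [5, 9, 9, 6]
r2 m[φ2→L] = [3, 8, 7, 9]
r2 m[P→φ0] = [9, 9, 6, 5]
r2 m[P→φ1] = [9, 9, 9, 9]
r2 m[M→φ0] = [1, 1, 1, 1]
r2 m[L→φ0] = [3, 8, 7, 9]
r2 m[L→φ2] = [8, 9, 9, 9]
r2 m[J→φ1] = [1, 1, 1, 1]
r3 m[φ0→P] = [81, 81, 72, 81]
r3 m[φ0→M] = [729, 567, 729, 567]
r3 m[φ0→L] = [72, 63, 81, 81]
r3 m[φ1→P] = [9, 9, 6, 5]
r3 m[φ1→J] = [45, 81, 81, 54]
r3 m[φ2→L] = [3, 8, 7, 9]
r3 m[P→φ0] = [9, 9, 6, 5]
r3 m[P→φ1] = [9, 9, 9, 9]
r3 m[M→φ0] = [1, 1, 1, 1]
r3 m[L→φ0] = [3, 8, 7, 9]
r3 m[L→φ2] = [8, 9, 9, 9]
r3 m[J→φ1] = [1, 1, 1, 1]
r4 m[φ0→P] = [81, 81, 72, 81]
r4 m[φ0→M] = [729, 567, 729, 567]
r4 m[φ0→L] = [72, 63, 81, 81]
r4 m[φ1→P] = [9, 9, 6, 5]
r4 m[φ1→J] = [45, 81, 81, 54]
r4 m[φ2→L] = [3, 8, 7, 9]
r4 m[P→φ0] = [9, 9, 6, 5]
r4 m[P→φ1] = [81, 81, 72, 81]
r4 m[M→φ0] = [1, 1, 1, 1]
r4 m[L→φ0] = [3, 8, 7, 9]
r4 m[L→φ2] = [72, 63, 81, 81]
r4 m[J→φ1] = [1, 1, 1, 1]
r5 m[φ0→P] = [81, 81, 72, 81]
r5 m[φ0→M] = [729, 567, 729, 567]
r5 m[φ0→L] = [72, 63, 81, 81]
r5 m[φ1→P] = [9, 9, 6, 5]
r5 m[φ1→J] = [360, 729, 729, 486]
r5 m[φ2→L] = [3, 8, 7, 9]
r5 m[P→φ0] = [9, 9, 6, 5]
r5 m[P→φ1] = [81, 81, 72, 81]
r5 m[M→φ0] = [1, 1, 1, 1]
r5 m[L→φ0] = [3, 8, 7, 9]
r5 m[L→φ2] = [72, 63, 81, 81]
r5 m[J→φ1] = [1, 1, 1, 1]
r6 m[φ0→P] = [81, 81, 72, 81]
r6 m[φ0→M] = [729, 567, 729, 567]
r6 m[φ0→L] = [72, 63, 81, 81]
r6 m[φ1→P] = [9, 9, 6, 5]
r6 m[φ1→J] = [360, 729, 729, 486]
r6 m[φ2→L] = [3, 8, 7, 9]
r6 m[P→φ0] = [9, 9, 6, 5]
r6 m[P→φ1] = [81, 81, 72, 81]
r6 m[M→φ0] = [1, 1, 1, 1]
r6 m[L→φ0] = [3, 8, 7, 9]
r6 m[L→φ2] = [72, 63, 81, 81]
r6 m[J→φ1] = [1, 1, 1, 1]
fixed point reached at round 6
b[J] = ⊗ incoming = [360, 729, 729, 486]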